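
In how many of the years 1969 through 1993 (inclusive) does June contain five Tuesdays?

June has 30 days; it has five Tuesdays when Tuesday falls among the first (month-length − 28) days — i.e. when June 1 is one of Tuesday/Monday.
June 1 by year: 1969:Sun 1970:Mon✓ 1971:Tue✓ 1972:Thu 1973:Fri 1974:Sat 1975:Sun 1976:Tue✓ 1977:Wed 1978:Thu 1979:Fri 1980:Sun 1981:Mon✓ 1982:Tue✓ 1983:Wed 1984:Fri 1985:Sat 1986:Sun 1987:Mon✓ 1988:Wed 1989:Thu 1990:Fri 1991:Sat 1992:Mon✓ 1993:Tue✓
Years with five Tuesdays: 1970, 1971, 1976, 1981, 1982, 1987, 1992, 1993 → 8.

8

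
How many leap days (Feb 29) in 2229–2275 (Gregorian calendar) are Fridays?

1

Leap years in 2229–2275: 11 of them.
Feb 29 weekday advances by 5 (mod 7) from one leap year to the next four years later (or differs when a century non-leap intervenes).
Leap-day weekdays: 2232:Wed 2236:Mon 2240:Sat 2244:Thu 2248:Tue 2252:Sun 2256:Fri✓ 2260:Wed 2264:Mon 2268:Sat 2272:Thu
Friday: 2256 → 1.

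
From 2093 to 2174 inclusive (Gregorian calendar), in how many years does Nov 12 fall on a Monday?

Track Nov 12's weekday year by year (advancing +1, or +2 across a Feb 29):
  2093: Thu  2094: Fri (+1)  2095: Sat (+1)  2096: Mon (+2) ✓  2097: Tue (+1)
  2098: Wed (+1)  2099: Thu (+1)  2100: Fri (+1)  2101: Sat (+1)  2102: Sun (+1)
  2103: Mon (+1) ✓  2104: Wed (+2)  2105: Thu (+1)  2106: Fri (+1)  … (54 more years) …
  2161: Thu (+1)  2162: Fri (+1)  2163: Sat (+1)  2164: Mon (+2) ✓  2165: Tue (+1)
  2166: Wed (+1)  2167: Thu (+1)  2168: Sat (+2)  2169: Sun (+1)  2170: Mon (+1) ✓
  2171: Tue (+1)  2172: Thu (+2)  2173: Fri (+1)  2174: Sat (+1)
Monday years: 2096, 2103, 2108, 2114, 2125, 2131, 2136, 2142, 2153, 2159, 2164, 2170 — 12 in total.

12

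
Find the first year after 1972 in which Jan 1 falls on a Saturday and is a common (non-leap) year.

1977

Jan 1 advances by 2 weekdays after a leap year and by 1 after a common year.
1972: Jan 1 is Saturday (leap).
1973: Monday
1974: Tuesday
1975: Wednesday
1976: Thursday (leap)
1977: Saturday
1977 begins on a Saturday and is a common year.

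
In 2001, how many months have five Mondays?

A month of length L has five Mondays iff its first Monday is on day ≤ L−28 (so day 1–3 in a 31-day month, 1–2 in a 30-day month, day 1 in a leap February).
Checking each month of 2001: Jan starts Mon (31d) ✓; Feb starts Thu (28d); Mar starts Thu (31d); Apr starts Sun (30d) ✓; May starts Tue (31d); Jun starts Fri (30d); Jul starts Sun (31d) ✓; Aug starts Wed (31d); Sep starts Sat (30d); Oct starts Mon (31d) ✓; Nov starts Thu (30d); Dec starts Sat (31d) ✓.
Five-Monday months: January, April, July, October, December → 5.

5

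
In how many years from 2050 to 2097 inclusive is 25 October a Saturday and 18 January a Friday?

Check each year's weekday for 25 October and 18 January:
  2050: Tue/Tue  2051: Wed/Wed  2052: Fri/Thu  2053: Sat/Sat  2054: Sun/Sun  2055: Mon/Mon  2056: Wed/Tue  2057: Thu/Thu  2058: Fri/Fri  2059: Sat/Sat  2060: Mon/Sun  2061: Tue/Tue  2062: Wed/Wed  2063: Thu/Thu  …(20 more)…  2084: Wed/Tue  2085: Thu/Thu  2086: Fri/Fri  2087: Sat/Sat  2088: Mon/Sun  2089: Tue/Tue  2090: Wed/Wed  2091: Thu/Thu  2092: Sat/Fri ✓  2093: Sun/Sun  2094: Mon/Mon  2095: Tue/Tue  2096: Thu/Wed  2097: Fri/Fri
Both conditions hold in: 2064, 2092 — 2.

2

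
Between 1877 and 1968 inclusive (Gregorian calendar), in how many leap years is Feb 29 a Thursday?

3

Leap years in 1877–1968: 22 of them.
Feb 29 weekday advances by 5 (mod 7) from one leap year to the next four years later (or differs when a century non-leap intervenes).
Leap-day weekdays: 1880:Sun 1884:Fri 1888:Wed 1892:Mon 1896:Sat 1904:Mon 1908:Sat 1912:Thu✓ 1916:Tue 1920:Sun 1924:Fri 1928:Wed 1932:Mon 1936:Sat 1940:Thu✓ 1944:Tue 1948:Sun 1952:Fri 1956:Wed 1960:Mon 1964:Sat 1968:Thu✓
Thursday: 1912, 1940, 1968 → 3.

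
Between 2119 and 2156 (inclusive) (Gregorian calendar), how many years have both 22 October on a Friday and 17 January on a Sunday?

4

Check each year's weekday for 22 October and 17 January:
  2119: Sun/Tue  2120: Tue/Wed  2121: Wed/Fri  2122: Thu/Sat  2123: Fri/Sun ✓  2124: Sun/Mon  2125: Mon/Wed  2126: Tue/Thu  2127: Wed/Fri  2128: Fri/Sat  2129: Sat/Mon  2130: Sun/Tue  2131: Mon/Wed  2132: Wed/Thu  …(10 more)…  2143: Tue/Thu  2144: Thu/Fri  2145: Fri/Sun ✓  2146: Sat/Mon  2147: Sun/Tue  2148: Tue/Wed  2149: Wed/Fri  2150: Thu/Sat  2151: Fri/Sun ✓  2152: Sun/Mon  2153: Mon/Wed  2154: Tue/Thu  2155: Wed/Fri  2156: Fri/Sat
Both conditions hold in: 2123, 2134, 2145, 2151 — 4.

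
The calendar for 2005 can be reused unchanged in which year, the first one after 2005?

2011

Two years share a calendar iff Jan 1 falls on the same weekday and both are leap or both are common. 2005: Jan 1 is Saturday, common year.
2006: Jan 1 Sunday, common
2007: Jan 1 Monday, common
2008: Jan 1 Tuesday, leap
2009: Jan 1 Thursday, common
2010: Jan 1 Friday, common
2011: Jan 1 Saturday, common
2011 matches on both conditions.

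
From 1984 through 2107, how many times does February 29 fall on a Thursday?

Leap years in 1984–2107: 30 of them.
Feb 29 weekday advances by 5 (mod 7) from one leap year to the next four years later (or differs when a century non-leap intervenes).
Leap-day weekdays: 1984:Wed 1988:Mon 1992:Sat 1996:Thu✓ 2000:Tue 2004:Sun 2008:Fri 2012:Wed 2016:Mon 2020:Sat 2024:Thu✓ 2028:Tue 2032:Sun …(4 more)… 2052:Thu✓ 2056:Tue 2060:Sun 2064:Fri 2068:Wed 2072:Mon 2076:Sat 2080:Thu✓ 2084:Tue 2088:Sun 2092:Fri 2096:Wed 2104:Fri
Thursday: 1996, 2024, 2052, 2080 → 4.

4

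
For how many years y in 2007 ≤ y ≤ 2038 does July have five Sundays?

July has 31 days; it has five Sundays when Sunday falls among the first (month-length − 28) days — i.e. when July 1 is one of Sunday/Saturday/Friday.
July 1 by year: 2007:Sun✓ 2008:Tue 2009:Wed 2010:Thu 2011:Fri✓ 2012:Sun✓ 2013:Mon 2014:Tue 2015:Wed 2016:Fri✓ 2017:Sat✓ 2018:Sun✓ 2019:Mon 2020:Wed 2021:Thu 2022:Fri✓ 2023:Sat✓ 2024:Mon 2025:Tue 2026:Wed 2027:Thu 2028:Sat✓ 2029:Sun✓ 2030:Mon 2031:Tue 2032:Thu 2033:Fri✓ 2034:Sat✓ 2035:Sun✓ 2036:Tue 2037:Wed 2038:Thu
Years with five Sundays: 2007, 2011, 2012, 2016, 2017, 2018, 2022, 2023, 2028, 2029, 2033, 2034, 2035 → 13.

13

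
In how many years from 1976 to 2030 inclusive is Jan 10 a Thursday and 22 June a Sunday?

Check each year's weekday for Jan 10 and 22 June:
  1976: Sat/Tue  1977: Mon/Wed  1978: Tue/Thu  1979: Wed/Fri  1980: Thu/Sun ✓  1981: Sat/Mon  1982: Sun/Tue  1983: Mon/Wed  1984: Tue/Fri  1985: Thu/Sat  1986: Fri/Sun  1987: Sat/Mon  1988: Sun/Wed  1989: Tue/Thu  …(27 more)…  2017: Tue/Thu  2018: Wed/Fri  2019: Thu/Sat  2020: Fri/Mon  2021: Sun/Tue  2022: Mon/Wed  2023: Tue/Thu  2024: Wed/Sat  2025: Fri/Sun  2026: Sat/Mon  2027: Sun/Tue  2028: Mon/Thu  2029: Wed/Fri  2030: Thu/Sat
Both conditions hold in: 1980, 2008 — 2.

2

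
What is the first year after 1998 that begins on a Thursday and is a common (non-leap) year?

2009

Jan 1 advances by 2 weekdays after a leap year and by 1 after a common year.
1998: Jan 1 is Thursday.
1999: Friday
2000: Saturday (leap)
2001: Monday
2002: Tuesday
2003: Wednesday
2004: Thursday (leap)
2005: Saturday
2006: Sunday
2007: Monday
2008: Tuesday (leap)
2009: Thursday
2009 begins on a Thursday and is a common year.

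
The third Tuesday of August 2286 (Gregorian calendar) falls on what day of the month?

August 1, 2286 is a Sunday, so the first Tuesday is the 3rd.
The third Tuesday is 3 + 14 = 17.

17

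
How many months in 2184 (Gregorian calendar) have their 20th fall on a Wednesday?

Check the 20th of each month of 2184: Jan 20: Tue, Feb 20: Fri, Mar 20: Sat, Apr 20: Tue, May 20: Thu, Jun 20: Sun, Jul 20: Tue, Aug 20: Fri, Sep 20: Mon, Oct 20: Wed, Nov 20: Sat, Dec 20: Mon.
Wednesday occurs in October — 1 month.

1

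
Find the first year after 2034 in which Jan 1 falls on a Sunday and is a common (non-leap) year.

2045

Jan 1 advances by 2 weekdays after a leap year and by 1 after a common year.
2034: Jan 1 is Sunday.
2035: Monday
2036: Tuesday (leap)
2037: Thursday
2038: Friday
2039: Saturday
2040: Sunday (leap)
2041: Tuesday
2042: Wednesday
2043: Thursday
2044: Friday (leap)
2045: Sunday
2045 begins on a Sunday and is a common year.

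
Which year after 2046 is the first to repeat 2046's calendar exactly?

Two years share a calendar iff Jan 1 falls on the same weekday and both are leap or both are common. 2046: Jan 1 is Monday, common year.
2047: Jan 1 Tuesday, common
2048: Jan 1 Wednesday, leap
2049: Jan 1 Friday, common
2050: Jan 1 Saturday, common
2051: Jan 1 Sunday, common
2052: Jan 1 Monday, leap
2053: Jan 1 Wednesday, common
2054: Jan 1 Thursday, common
2055: Jan 1 Friday, common
2056: Jan 1 Saturday, leap
2057: Jan 1 Monday, common
2057 matches on both conditions.

2057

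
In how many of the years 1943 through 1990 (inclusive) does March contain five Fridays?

21

March has 31 days; it has five Fridays when Friday falls among the first (month-length − 28) days — i.e. when March 1 is one of Friday/Thursday/Wednesday.
March 1 by year: 1943:Mon 1944:Wed✓ 1945:Thu✓ 1946:Fri✓ 1947:Sat 1948:Mon 1949:Tue 1950:Wed✓ 1951:Thu✓ 1952:Sat 1953:Sun 1954:Mon 1955:Tue 1956:Thu✓ 1957:Fri✓ …(18 more)… 1976:Mon 1977:Tue 1978:Wed✓ 1979:Thu✓ 1980:Sat 1981:Sun 1982:Mon 1983:Tue 1984:Thu✓ 1985:Fri✓ 1986:Sat 1987:Sun 1988:Tue 1989:Wed✓ 1990:Thu✓
Years with five Fridays: 1944, 1945, 1946, 1950, 1951, 1956, 1957, 1961, 1962, 1963, 1967, 1968, 1972, 1973, 1974, 1978, 1979, 1984, 1985, 1989, 1990 → 21.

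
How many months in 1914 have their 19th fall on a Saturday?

Check the 19th of each month of 1914: Jan 19: Mon, Feb 19: Thu, Mar 19: Thu, Apr 19: Sun, May 19: Tue, Jun 19: Fri, Jul 19: Sun, Aug 19: Wed, Sep 19: Sat, Oct 19: Mon, Nov 19: Thu, Dec 19: Sat.
Saturday occurs in September, December — 2 months.

2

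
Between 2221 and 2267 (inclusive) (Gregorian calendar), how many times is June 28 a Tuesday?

7

Track June 28's weekday year by year (advancing +1, or +2 across a Feb 29):
  2221: Thu  2222: Fri (+1)  2223: Sat (+1)  2224: Mon (+2)  2225: Tue (+1) ✓
  2226: Wed (+1)  2227: Thu (+1)  2228: Sat (+2)  2229: Sun (+1)  2230: Mon (+1)
  2231: Tue (+1) ✓  2232: Thu (+2)  2233: Fri (+1)  2234: Sat (+1)  … (19 more years) …
  2254: Wed (+1)  2255: Thu (+1)  2256: Sat (+2)  2257: Sun (+1)  2258: Mon (+1)
  2259: Tue (+1) ✓  2260: Thu (+2)  2261: Fri (+1)  2262: Sat (+1)  2263: Sun (+1)
  2264: Tue (+2) ✓  2265: Wed (+1)  2266: Thu (+1)  2267: Fri (+1)
Tuesday years: 2225, 2231, 2236, 2242, 2253, 2259, 2264 — 7 in total.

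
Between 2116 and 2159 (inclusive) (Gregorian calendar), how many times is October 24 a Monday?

6

Track October 24's weekday year by year (advancing +1, or +2 across a Feb 29):
  2116: Sat  2117: Sun (+1)  2118: Mon (+1) ✓  2119: Tue (+1)  2120: Thu (+2)
  2121: Fri (+1)  2122: Sat (+1)  2123: Sun (+1)  2124: Tue (+2)  2125: Wed (+1)
  2126: Thu (+1)  2127: Fri (+1)  2128: Sun (+2)  2129: Mon (+1) ✓  … (16 more years) …
  2146: Mon (+1) ✓  2147: Tue (+1)  2148: Thu (+2)  2149: Fri (+1)  2150: Sat (+1)
  2151: Sun (+1)  2152: Tue (+2)  2153: Wed (+1)  2154: Thu (+1)  2155: Fri (+1)
  2156: Sun (+2)  2157: Mon (+1) ✓  2158: Tue (+1)  2159: Wed (+1)
Monday years: 2118, 2129, 2135, 2140, 2146, 2157 — 6 in total.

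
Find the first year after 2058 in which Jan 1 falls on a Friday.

Jan 1 advances by 2 weekdays after a leap year and by 1 after a common year.
2058: Jan 1 is Tuesday.
2059: Wednesday
2060: Thursday (leap)
2061: Saturday
2062: Sunday
2063: Monday
2064: Tuesday (leap)
2065: Thursday
2066: Friday
2066 begins on a Friday

2066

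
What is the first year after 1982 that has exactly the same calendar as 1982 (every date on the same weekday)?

Two years share a calendar iff Jan 1 falls on the same weekday and both are leap or both are common. 1982: Jan 1 is Friday, common year.
1983: Jan 1 Saturday, common
1984: Jan 1 Sunday, leap
1985: Jan 1 Tuesday, common
1986: Jan 1 Wednesday, common
1987: Jan 1 Thursday, common
1988: Jan 1 Friday, leap
1989: Jan 1 Sunday, common
1990: Jan 1 Monday, common
1991: Jan 1 Tuesday, common
1992: Jan 1 Wednesday, leap
1993: Jan 1 Friday, common
1993 matches on both conditions.

1993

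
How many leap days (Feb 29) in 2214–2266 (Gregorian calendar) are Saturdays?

Leap years in 2214–2266: 13 of them.
Feb 29 weekday advances by 5 (mod 7) from one leap year to the next four years later (or differs when a century non-leap intervenes).
Leap-day weekdays: 2216:Thu 2220:Tue 2224:Sun 2228:Fri 2232:Wed 2236:Mon 2240:Sat✓ 2244:Thu 2248:Tue 2252:Sun 2256:Fri 2260:Wed 2264:Mon
Saturday: 2240 → 1.

1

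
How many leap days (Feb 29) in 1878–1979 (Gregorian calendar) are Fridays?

Leap years in 1878–1979: 24 of them.
Feb 29 weekday advances by 5 (mod 7) from one leap year to the next four years later (or differs when a century non-leap intervenes).
Leap-day weekdays: 1880:Sun 1884:Fri✓ 1888:Wed 1892:Mon 1896:Sat 1904:Mon 1908:Sat 1912:Thu 1916:Tue 1920:Sun 1924:Fri✓ 1928:Wed 1932:Mon 1936:Sat 1940:Thu 1944:Tue 1948:Sun 1952:Fri✓ 1956:Wed 1960:Mon 1964:Sat 1968:Thu 1972:Tue 1976:Sun
Friday: 1884, 1924, 1952 → 3.

3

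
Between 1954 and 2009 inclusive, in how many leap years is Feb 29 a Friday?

Leap years in 1954–2009: 14 of them.
Feb 29 weekday advances by 5 (mod 7) from one leap year to the next four years later (or differs when a century non-leap intervenes).
Leap-day weekdays: 1956:Wed 1960:Mon 1964:Sat 1968:Thu 1972:Tue 1976:Sun 1980:Fri✓ 1984:Wed 1988:Mon 1992:Sat 1996:Thu 2000:Tue 2004:Sun 2008:Fri✓
Friday: 1980, 2008 → 2.

2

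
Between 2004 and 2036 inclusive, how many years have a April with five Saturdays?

10

April has 30 days; it has five Saturdays when Saturday falls among the first (month-length − 28) days — i.e. when April 1 is one of Saturday/Friday.
April 1 by year: 2004:Thu 2005:Fri✓ 2006:Sat✓ 2007:Sun 2008:Tue 2009:Wed 2010:Thu 2011:Fri✓ 2012:Sun 2013:Mon 2014:Tue 2015:Wed 2016:Fri✓ 2017:Sat✓ 2018:Sun …(3 more)… 2022:Fri✓ 2023:Sat✓ 2024:Mon 2025:Tue 2026:Wed 2027:Thu 2028:Sat✓ 2029:Sun 2030:Mon 2031:Tue 2032:Thu 2033:Fri✓ 2034:Sat✓ 2035:Sun 2036:Tue
Years with five Saturdays: 2005, 2006, 2011, 2016, 2017, 2022, 2023, 2028, 2033, 2034 → 10.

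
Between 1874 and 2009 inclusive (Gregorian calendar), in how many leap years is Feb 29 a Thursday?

Leap years in 1874–2009: 33 of them.
Feb 29 weekday advances by 5 (mod 7) from one leap year to the next four years later (or differs when a century non-leap intervenes).
Leap-day weekdays: 1876:Tue 1880:Sun 1884:Fri 1888:Wed 1892:Mon 1896:Sat 1904:Mon 1908:Sat 1912:Thu✓ 1916:Tue 1920:Sun 1924:Fri 1928:Wed …(7 more)… 1960:Mon 1964:Sat 1968:Thu✓ 1972:Tue 1976:Sun 1980:Fri 1984:Wed 1988:Mon 1992:Sat 1996:Thu✓ 2000:Tue 2004:Sun 2008:Fri
Thursday: 1912, 1940, 1968, 1996 → 4.

4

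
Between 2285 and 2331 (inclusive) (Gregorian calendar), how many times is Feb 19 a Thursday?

7

Track Feb 19's weekday year by year (advancing +1, or +2 across a Feb 29):
  2285: Thu ✓  2286: Fri (+1)  2287: Sat (+1)  2288: Sun (+1)  2289: Tue (+2)
  2290: Wed (+1)  2291: Thu (+1) ✓  2292: Fri (+1)  2293: Sun (+2)  2294: Mon (+1)
  2295: Tue (+1)  2296: Wed (+1)  2297: Fri (+2)  2298: Sat (+1)  … (19 more years) …
  2318: Tue (+1)  2319: Wed (+1)  2320: Thu (+1) ✓  2321: Sat (+2)  2322: Sun (+1)
  2323: Mon (+1)  2324: Tue (+1)  2325: Thu (+2) ✓  2326: Fri (+1)  2327: Sat (+1)
  2328: Sun (+1)  2329: Tue (+2)  2330: Wed (+1)  2331: Thu (+1) ✓
Thursday years: 2285, 2291, 2303, 2314, 2320, 2325, 2331 — 7 in total.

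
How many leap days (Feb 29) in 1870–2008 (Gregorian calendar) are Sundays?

5

Leap years in 1870–2008: 34 of them.
Feb 29 weekday advances by 5 (mod 7) from one leap year to the next four years later (or differs when a century non-leap intervenes).
Leap-day weekdays: 1872:Thu 1876:Tue 1880:Sun✓ 1884:Fri 1888:Wed 1892:Mon 1896:Sat 1904:Mon 1908:Sat 1912:Thu 1916:Tue 1920:Sun✓ 1924:Fri …(8 more)… 1960:Mon 1964:Sat 1968:Thu 1972:Tue 1976:Sun✓ 1980:Fri 1984:Wed 1988:Mon 1992:Sat 1996:Thu 2000:Tue 2004:Sun✓ 2008:Fri
Sunday: 1880, 1920, 1948, 1976, 2004 → 5.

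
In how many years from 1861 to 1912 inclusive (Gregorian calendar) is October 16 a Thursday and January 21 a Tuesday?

Check each year's weekday for October 16 and January 21:
  1861: Wed/Mon  1862: Thu/Tue ✓  1863: Fri/Wed  1864: Sun/Thu  1865: Mon/Sat  1866: Tue/Sun  1867: Wed/Mon  1868: Fri/Tue  1869: Sat/Thu  1870: Sun/Fri  1871: Mon/Sat  1872: Wed/Sun  1873: Thu/Tue ✓  1874: Fri/Wed  …(24 more)…  1899: Mon/Sat  1900: Tue/Sun  1901: Wed/Mon  1902: Thu/Tue ✓  1903: Fri/Wed  1904: Sun/Thu  1905: Mon/Sat  1906: Tue/Sun  1907: Wed/Mon  1908: Fri/Tue  1909: Sat/Thu  1910: Sun/Fri  1911: Mon/Sat  1912: Wed/Sun
Both conditions hold in: 1862, 1873, 1879, 1890, 1902 — 5.

5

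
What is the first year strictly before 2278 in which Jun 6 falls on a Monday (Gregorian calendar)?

From one year to the next, a fixed date's weekday advances by 1, or by 2 when a Feb 29 lies between the two dates.
2278: June 6 is Thursday.
2277: Wednesday (−1)
2276: Tuesday (−1)
2275: Sunday (−2)
2274: Saturday (−1)
2273: Friday (−1)
2272: Thursday (−1)
2271: Tuesday (−2)
2270: Monday (−1)
Jun 6 falls on a Monday in 2270.

2270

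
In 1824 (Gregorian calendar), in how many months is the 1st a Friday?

1

Check the 1st of each month of 1824: Jan 1: Thu, Feb 1: Sun, Mar 1: Mon, Apr 1: Thu, May 1: Sat, Jun 1: Tue, Jul 1: Thu, Aug 1: Sun, Sep 1: Wed, Oct 1: Fri, Nov 1: Mon, Dec 1: Wed.
Friday occurs in October — 1 month.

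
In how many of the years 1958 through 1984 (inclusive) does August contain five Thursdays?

August has 31 days; it has five Thursdays when Thursday falls among the first (month-length − 28) days — i.e. when August 1 is one of Thursday/Wednesday/Tuesday.
August 1 by year: 1958:Fri 1959:Sat 1960:Mon 1961:Tue✓ 1962:Wed✓ 1963:Thu✓ 1964:Sat 1965:Sun 1966:Mon 1967:Tue✓ 1968:Thu✓ 1969:Fri 1970:Sat 1971:Sun 1972:Tue✓ 1973:Wed✓ 1974:Thu✓ 1975:Fri 1976:Sun 1977:Mon 1978:Tue✓ 1979:Wed✓ 1980:Fri 1981:Sat 1982:Sun 1983:Mon 1984:Wed✓
Years with five Thursdays: 1961, 1962, 1963, 1967, 1968, 1972, 1973, 1974, 1978, 1979, 1984 → 11.

11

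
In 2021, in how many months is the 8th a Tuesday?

1

Check the 8th of each month of 2021: Jan 8: Fri, Feb 8: Mon, Mar 8: Mon, Apr 8: Thu, May 8: Sat, Jun 8: Tue, Jul 8: Thu, Aug 8: Sun, Sep 8: Wed, Oct 8: Fri, Nov 8: Mon, Dec 8: Wed.
Tuesday occurs in June — 1 month.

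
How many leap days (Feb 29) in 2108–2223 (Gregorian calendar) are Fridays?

3

Leap years in 2108–2223: 28 of them.
Feb 29 weekday advances by 5 (mod 7) from one leap year to the next four years later (or differs when a century non-leap intervenes).
Leap-day weekdays: 2108:Wed 2112:Mon 2116:Sat 2120:Thu 2124:Tue 2128:Sun 2132:Fri✓ 2136:Wed 2140:Mon 2144:Sat 2148:Thu 2152:Tue 2156:Sun 2160:Fri✓ 2164:Wed 2168:Mon 2172:Sat 2176:Thu 2180:Tue 2184:Sun 2188:Fri✓ 2192:Wed 2196:Mon 2204:Wed 2208:Mon 2212:Sat 2216:Thu 2220:Tue
Friday: 2132, 2160, 2188 → 3.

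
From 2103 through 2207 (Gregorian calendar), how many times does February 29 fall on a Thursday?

3

Leap years in 2103–2207: 25 of them.
Feb 29 weekday advances by 5 (mod 7) from one leap year to the next four years later (or differs when a century non-leap intervenes).
Leap-day weekdays: 2104:Fri 2108:Wed 2112:Mon 2116:Sat 2120:Thu✓ 2124:Tue 2128:Sun 2132:Fri 2136:Wed 2140:Mon 2144:Sat 2148:Thu✓ 2152:Tue 2156:Sun 2160:Fri 2164:Wed 2168:Mon 2172:Sat 2176:Thu✓ 2180:Tue 2184:Sun 2188:Fri 2192:Wed 2196:Mon 2204:Wed
Thursday: 2120, 2148, 2176 → 3.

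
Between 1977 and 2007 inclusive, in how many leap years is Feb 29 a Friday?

1

Leap years in 1977–2007: 7 of them.
Feb 29 weekday advances by 5 (mod 7) from one leap year to the next four years later (or differs when a century non-leap intervenes).
Leap-day weekdays: 1980:Fri✓ 1984:Wed 1988:Mon 1992:Sat 1996:Thu 2000:Tue 2004:Sun
Friday: 1980 → 1.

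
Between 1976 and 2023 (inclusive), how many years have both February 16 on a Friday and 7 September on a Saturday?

Check each year's weekday for February 16 and 7 September:
  1976: Mon/Tue  1977: Wed/Wed  1978: Thu/Thu  1979: Fri/Fri  1980: Sat/Sun  1981: Mon/Mon  1982: Tue/Tue  1983: Wed/Wed  1984: Thu/Fri  1985: Sat/Sat  1986: Sun/Sun  1987: Mon/Mon  1988: Tue/Wed  1989: Thu/Thu  …(20 more)…  2010: Tue/Tue  2011: Wed/Wed  2012: Thu/Fri  2013: Sat/Sat  2014: Sun/Sun  2015: Mon/Mon  2016: Tue/Wed  2017: Thu/Thu  2018: Fri/Fri  2019: Sat/Sat  2020: Sun/Mon  2021: Tue/Tue  2022: Wed/Wed  2023: Thu/Thu
Both conditions hold in: 1996 — 1.

1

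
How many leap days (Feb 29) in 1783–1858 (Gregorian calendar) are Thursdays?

Leap years in 1783–1858: 18 of them.
Feb 29 weekday advances by 5 (mod 7) from one leap year to the next four years later (or differs when a century non-leap intervenes).
Leap-day weekdays: 1784:Sun 1788:Fri 1792:Wed 1796:Mon 1804:Wed 1808:Mon 1812:Sat 1816:Thu✓ 1820:Tue 1824:Sun 1828:Fri 1832:Wed 1836:Mon 1840:Sat 1844:Thu✓ 1848:Tue 1852:Sun 1856:Fri
Thursday: 1816, 1844 → 2.

2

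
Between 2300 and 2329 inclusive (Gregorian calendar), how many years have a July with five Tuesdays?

July has 31 days; it has five Tuesdays when Tuesday falls among the first (month-length − 28) days — i.e. when July 1 is one of Tuesday/Monday/Sunday.
July 1 by year: 2300:Sun✓ 2301:Mon✓ 2302:Tue✓ 2303:Wed 2304:Fri 2305:Sat 2306:Sun✓ 2307:Mon✓ 2308:Wed 2309:Thu 2310:Fri 2311:Sat 2312:Mon✓ 2313:Tue✓ 2314:Wed 2315:Thu 2316:Sat 2317:Sun✓ 2318:Mon✓ 2319:Tue✓ 2320:Thu 2321:Fri 2322:Sat 2323:Sun✓ 2324:Tue✓ 2325:Wed 2326:Thu 2327:Fri 2328:Sun✓ 2329:Mon✓
Years with five Tuesdays: 2300, 2301, 2302, 2306, 2307, 2312, 2313, 2317, 2318, 2319, 2323, 2324, 2328, 2329 → 14.

14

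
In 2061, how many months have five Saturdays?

A month of length L has five Saturdays iff its first Saturday is on day ≤ L−28 (so day 1–3 in a 31-day month, 1–2 in a 30-day month, day 1 in a leap February).
Checking each month of 2061: Jan starts Sat (31d) ✓; Feb starts Tue (28d); Mar starts Tue (31d); Apr starts Fri (30d) ✓; May starts Sun (31d); Jun starts Wed (30d); Jul starts Fri (31d) ✓; Aug starts Mon (31d); Sep starts Thu (30d); Oct starts Sat (31d) ✓; Nov starts Tue (30d); Dec starts Thu (31d) ✓.
Five-Saturday months: January, April, July, October, December → 5.

5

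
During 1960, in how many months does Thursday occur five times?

A month of length L has five Thursdays iff its first Thursday is on day ≤ L−28 (so day 1–3 in a 31-day month, 1–2 in a 30-day month, day 1 in a leap February).
Checking each month of 1960: Jan starts Fri (31d); Feb starts Mon (29d); Mar starts Tue (31d) ✓; Apr starts Fri (30d); May starts Sun (31d); Jun starts Wed (30d) ✓; Jul starts Fri (31d); Aug starts Mon (31d); Sep starts Thu (30d) ✓; Oct starts Sat (31d); Nov starts Tue (30d); Dec starts Thu (31d) ✓.
Five-Thursday months: March, June, September, December → 4.

4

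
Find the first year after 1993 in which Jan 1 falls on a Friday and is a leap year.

Jan 1 advances by 2 weekdays after a leap year and by 1 after a common year.
1993: Jan 1 is Friday.
1994: Saturday
1995: Sunday
1996: Monday (leap)
1997: Wednesday
1998: Thursday
1999: Friday
2000: Saturday (leap)
2001: Monday
2002: Tuesday
2003: Wednesday
2004: Thursday (leap)
2005: Saturday
2006: Sunday
2007: Monday
2008: Tuesday (leap)
2009: Thursday
2010: Friday
2011: Saturday
2012: Sunday (leap)
2013: Tuesday
2014: Wednesday
2015: Thursday
2016: Friday (leap)
2016 begins on a Friday and is a leap year.

2016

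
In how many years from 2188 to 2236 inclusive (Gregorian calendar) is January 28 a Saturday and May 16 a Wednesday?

3

Check each year's weekday for January 28 and May 16:
  2188: Mon/Fri  2189: Wed/Sat  2190: Thu/Sun  2191: Fri/Mon  2192: Sat/Wed ✓  2193: Mon/Thu  2194: Tue/Fri  2195: Wed/Sat  2196: Thu/Mon  2197: Sat/Tue  2198: Sun/Wed  2199: Mon/Thu  2200: Tue/Fri  2201: Wed/Sat  …(21 more)…  2223: Tue/Fri  2224: Wed/Sun  2225: Fri/Mon  2226: Sat/Tue  2227: Sun/Wed  2228: Mon/Fri  2229: Wed/Sat  2230: Thu/Sun  2231: Fri/Mon  2232: Sat/Wed ✓  2233: Mon/Thu  2234: Tue/Fri  2235: Wed/Sat  2236: Thu/Mon
Both conditions hold in: 2192, 2204, 2232 — 3.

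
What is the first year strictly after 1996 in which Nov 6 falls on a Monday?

2000

From one year to the next, a fixed date's weekday advances by 1, or by 2 when a Feb 29 lies between the two dates.
1996: November 6 is Wednesday.
1997: Thursday (+1)
1998: Friday (+1)
1999: Saturday (+1)
2000: Monday (+2)
Nov 6 falls on a Monday in 2000.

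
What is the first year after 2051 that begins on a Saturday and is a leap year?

Jan 1 advances by 2 weekdays after a leap year and by 1 after a common year.
2051: Jan 1 is Sunday.
2052: Monday (leap)
2053: Wednesday
2054: Thursday
2055: Friday
2056: Saturday (leap)
2056 begins on a Saturday and is a leap year.

2056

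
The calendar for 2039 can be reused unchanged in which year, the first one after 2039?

Two years share a calendar iff Jan 1 falls on the same weekday and both are leap or both are common. 2039: Jan 1 is Saturday, common year.
2040: Jan 1 Sunday, leap
2041: Jan 1 Tuesday, common
2042: Jan 1 Wednesday, common
2043: Jan 1 Thursday, common
2044: Jan 1 Friday, leap
2045: Jan 1 Sunday, common
2046: Jan 1 Monday, common
2047: Jan 1 Tuesday, common
2048: Jan 1 Wednesday, leap
2049: Jan 1 Friday, common
2050: Jan 1 Saturday, common
2050 matches on both conditions.

2050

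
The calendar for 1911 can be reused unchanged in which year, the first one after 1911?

Two years share a calendar iff Jan 1 falls on the same weekday and both are leap or both are common. 1911: Jan 1 is Sunday, common year.
1912: Jan 1 Monday, leap
1913: Jan 1 Wednesday, common
1914: Jan 1 Thursday, common
1915: Jan 1 Friday, common
1916: Jan 1 Saturday, leap
1917: Jan 1 Monday, common
1918: Jan 1 Tuesday, common
1919: Jan 1 Wednesday, common
1920: Jan 1 Thursday, leap
1921: Jan 1 Saturday, common
1922: Jan 1 Sunday, common
1922 matches on both conditions.

1922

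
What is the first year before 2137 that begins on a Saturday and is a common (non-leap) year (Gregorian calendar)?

2135

Jan 1 advances by 2 weekdays after a leap year and by 1 after a common year.
2137: Jan 1 is Tuesday.
2136: Sunday (leap)
2135: Saturday
2135 begins on a Saturday and is a common year.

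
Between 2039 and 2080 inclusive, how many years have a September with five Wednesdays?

11

September has 30 days; it has five Wednesdays when Wednesday falls among the first (month-length − 28) days — i.e. when September 1 is one of Wednesday/Tuesday.
September 1 by year: 2039:Thu 2040:Sat 2041:Sun 2042:Mon 2043:Tue✓ 2044:Thu 2045:Fri 2046:Sat 2047:Sun 2048:Tue✓ 2049:Wed✓ 2050:Thu 2051:Fri 2052:Sun 2053:Mon …(12 more)… 2066:Wed✓ 2067:Thu 2068:Sat 2069:Sun 2070:Mon 2071:Tue✓ 2072:Thu 2073:Fri 2074:Sat 2075:Sun 2076:Tue✓ 2077:Wed✓ 2078:Thu 2079:Fri 2080:Sun
Years with five Wednesdays: 2043, 2048, 2049, 2054, 2055, 2060, 2065, 2066, 2071, 2076, 2077 → 11.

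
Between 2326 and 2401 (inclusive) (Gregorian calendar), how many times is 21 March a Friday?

10

Track 21 March's weekday year by year (advancing +1, or +2 across a Feb 29):
  2326: Sun  2327: Mon (+1)  2328: Wed (+2)  2329: Thu (+1)  2330: Fri (+1) ✓
  2331: Sat (+1)  2332: Mon (+2)  2333: Tue (+1)  2334: Wed (+1)  2335: Thu (+1)
  2336: Sat (+2)  2337: Sun (+1)  2338: Mon (+1)  2339: Tue (+1)  … (48 more years) …
  2388: Mon (+2)  2389: Tue (+1)  2390: Wed (+1)  2391: Thu (+1)  2392: Sat (+2)
  2393: Sun (+1)  2394: Mon (+1)  2395: Tue (+1)  2396: Thu (+2)  2397: Fri (+1) ✓
  2398: Sat (+1)  2399: Sun (+1)  2400: Tue (+2)  2401: Wed (+1)
Friday years: 2330, 2341, 2347, 2352, 2358, 2369, 2375, 2380, 2386, 2397 — 10 in total.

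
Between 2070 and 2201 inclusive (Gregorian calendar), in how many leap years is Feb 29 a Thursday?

Leap years in 2070–2201: 31 of them.
Feb 29 weekday advances by 5 (mod 7) from one leap year to the next four years later (or differs when a century non-leap intervenes).
Leap-day weekdays: 2072:Mon 2076:Sat 2080:Thu✓ 2084:Tue 2088:Sun 2092:Fri 2096:Wed 2104:Fri 2108:Wed 2112:Mon 2116:Sat 2120:Thu✓ 2124:Tue …(5 more)… 2148:Thu✓ 2152:Tue 2156:Sun 2160:Fri 2164:Wed 2168:Mon 2172:Sat 2176:Thu✓ 2180:Tue 2184:Sun 2188:Fri 2192:Wed 2196:Mon
Thursday: 2080, 2120, 2148, 2176 → 4.

4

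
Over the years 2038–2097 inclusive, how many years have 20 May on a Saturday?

8

Track 20 May's weekday year by year (advancing +1, or +2 across a Feb 29):
  2038: Thu  2039: Fri (+1)  2040: Sun (+2)  2041: Mon (+1)  2042: Tue (+1)
  2043: Wed (+1)  2044: Fri (+2)  2045: Sat (+1) ✓  2046: Sun (+1)  2047: Mon (+1)
  2048: Wed (+2)  2049: Thu (+1)  2050: Fri (+1)  2051: Sat (+1) ✓  … (32 more years) …
  2084: Sat (+2) ✓  2085: Sun (+1)  2086: Mon (+1)  2087: Tue (+1)  2088: Thu (+2)
  2089: Fri (+1)  2090: Sat (+1) ✓  2091: Sun (+1)  2092: Tue (+2)  2093: Wed (+1)
  2094: Thu (+1)  2095: Fri (+1)  2096: Sun (+2)  2097: Mon (+1)
Saturday years: 2045, 2051, 2056, 2062, 2073, 2079, 2084, 2090 — 8 in total.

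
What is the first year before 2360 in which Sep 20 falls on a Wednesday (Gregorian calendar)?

From one year to the next, a fixed date's weekday advances by 1, or by 2 when a Feb 29 lies between the two dates.
2360: September 20 is Tuesday.
2359: Sunday (−2)
2358: Saturday (−1)
2357: Friday (−1)
2356: Thursday (−1)
2355: Tuesday (−2)
2354: Monday (−1)
2353: Sunday (−1)
2352: Saturday (−1)
2351: Thursday (−2)
2350: Wednesday (−1)
Sep 20 falls on a Wednesday in 2350.

2350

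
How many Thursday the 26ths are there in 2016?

Check the 26th of each month of 2016: Jan 26: Tue, Feb 26: Fri, Mar 26: Sat, Apr 26: Tue, May 26: Thu, Jun 26: Sun, Jul 26: Tue, Aug 26: Fri, Sep 26: Mon, Oct 26: Wed, Nov 26: Sat, Dec 26: Mon.
Thursday occurs in May — 1 month.

1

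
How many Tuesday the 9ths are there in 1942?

1

Check the 9th of each month of 1942: Jan 9: Fri, Feb 9: Mon, Mar 9: Mon, Apr 9: Thu, May 9: Sat, Jun 9: Tue, Jul 9: Thu, Aug 9: Sun, Sep 9: Wed, Oct 9: Fri, Nov 9: Mon, Dec 9: Wed.
Tuesday occurs in June — 1 month.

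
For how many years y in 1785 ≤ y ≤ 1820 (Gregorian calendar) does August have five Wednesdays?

August has 31 days; it has five Wednesdays when Wednesday falls among the first (month-length − 28) days — i.e. when August 1 is one of Wednesday/Tuesday/Monday.
August 1 by year: 1785:Mon✓ 1786:Tue✓ 1787:Wed✓ 1788:Fri 1789:Sat 1790:Sun 1791:Mon✓ 1792:Wed✓ 1793:Thu 1794:Fri 1795:Sat 1796:Mon✓ 1797:Tue✓ 1798:Wed✓ 1799:Thu …(6 more)… 1806:Fri 1807:Sat 1808:Mon✓ 1809:Tue✓ 1810:Wed✓ 1811:Thu 1812:Sat 1813:Sun 1814:Mon✓ 1815:Tue✓ 1816:Thu 1817:Fri 1818:Sat 1819:Sun 1820:Tue✓
Years with five Wednesdays: 1785, 1786, 1787, 1791, 1792, 1796, 1797, 1798, 1803, 1804, 1808, 1809, 1810, 1814, 1815, 1820 → 16.

16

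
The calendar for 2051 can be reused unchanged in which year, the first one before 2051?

Two years share a calendar iff Jan 1 falls on the same weekday and both are leap or both are common. 2051: Jan 1 is Sunday, common year.
2050: Jan 1 Saturday, common
2049: Jan 1 Friday, common
2048: Jan 1 Wednesday, leap
2047: Jan 1 Tuesday, common
2046: Jan 1 Monday, common
2045: Jan 1 Sunday, common
2045 matches on both conditions.

2045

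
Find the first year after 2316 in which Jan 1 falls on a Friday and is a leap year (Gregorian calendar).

2332

Jan 1 advances by 2 weekdays after a leap year and by 1 after a common year.
2316: Jan 1 is Saturday (leap).
2317: Monday
2318: Tuesday
2319: Wednesday
2320: Thursday (leap)
2321: Saturday
2322: Sunday
2323: Monday
2324: Tuesday (leap)
2325: Thursday
2326: Friday
2327: Saturday
2328: Sunday (leap)
2329: Tuesday
2330: Wednesday
2331: Thursday
2332: Friday (leap)
2332 begins on a Friday and is a leap year.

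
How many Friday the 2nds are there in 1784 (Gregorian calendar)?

Check the 2nd of each month of 1784: Jan 2: Fri, Feb 2: Mon, Mar 2: Tue, Apr 2: Fri, May 2: Sun, Jun 2: Wed, Jul 2: Fri, Aug 2: Mon, Sep 2: Thu, Oct 2: Sat, Nov 2: Tue, Dec 2: Thu.
Friday occurs in January, April, July — 3 months.

3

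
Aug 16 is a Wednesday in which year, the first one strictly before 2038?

From one year to the next, a fixed date's weekday advances by 1, or by 2 when a Feb 29 lies between the two dates.
2038: August 16 is Monday.
2037: Sunday (−1)
2036: Saturday (−1)
2035: Thursday (−2)
2034: Wednesday (−1)
Aug 16 falls on a Wednesday in 2034.

2034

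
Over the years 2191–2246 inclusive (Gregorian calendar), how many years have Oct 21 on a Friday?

9

Track Oct 21's weekday year by year (advancing +1, or +2 across a Feb 29):
  2191: Fri ✓  2192: Sun (+2)  2193: Mon (+1)  2194: Tue (+1)  2195: Wed (+1)
  2196: Fri (+2) ✓  2197: Sat (+1)  2198: Sun (+1)  2199: Mon (+1)  2200: Tue (+1)
  2201: Wed (+1)  2202: Thu (+1)  2203: Fri (+1) ✓  2204: Sun (+2)  … (28 more years) …
  2233: Mon (+1)  2234: Tue (+1)  2235: Wed (+1)  2236: Fri (+2) ✓  2237: Sat (+1)
  2238: Sun (+1)  2239: Mon (+1)  2240: Wed (+2)  2241: Thu (+1)  2242: Fri (+1) ✓
  2243: Sat (+1)  2244: Mon (+2)  2245: Tue (+1)  2246: Wed (+1)
Friday years: 2191, 2196, 2203, 2208, 2214, 2225, 2231, 2236, 2242 — 9 in total.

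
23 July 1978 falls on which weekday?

January 1, 1978 is a Sunday.
July 23 is day 204 of the year, i.e. 203 days after Jan 1.
203 mod 7 = 0, so advance 0 weekdays from Sunday: Sunday.

Sunday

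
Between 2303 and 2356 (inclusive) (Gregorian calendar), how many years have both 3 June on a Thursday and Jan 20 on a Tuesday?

2

Check each year's weekday for 3 June and Jan 20:
  2303: Wed/Tue  2304: Fri/Wed  2305: Sat/Fri  2306: Sun/Sat  2307: Mon/Sun  2308: Wed/Mon  2309: Thu/Wed  2310: Fri/Thu  2311: Sat/Fri  2312: Mon/Sat  2313: Tue/Mon  2314: Wed/Tue  2315: Thu/Wed  2316: Sat/Thu  …(26 more)…  2343: Thu/Wed  2344: Sat/Thu  2345: Sun/Sat  2346: Mon/Sun  2347: Tue/Mon  2348: Thu/Tue ✓  2349: Fri/Thu  2350: Sat/Fri  2351: Sun/Sat  2352: Tue/Sun  2353: Wed/Tue  2354: Thu/Wed  2355: Fri/Thu  2356: Sun/Fri
Both conditions hold in: 2320, 2348 — 2.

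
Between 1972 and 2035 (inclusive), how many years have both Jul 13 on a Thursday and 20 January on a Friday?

7

Check each year's weekday for Jul 13 and 20 January:
  1972: Thu/Thu  1973: Fri/Sat  1974: Sat/Sun  1975: Sun/Mon  1976: Tue/Tue  1977: Wed/Thu  1978: Thu/Fri ✓  1979: Fri/Sat  1980: Sun/Sun  1981: Mon/Tue  1982: Tue/Wed  1983: Wed/Thu  1984: Fri/Fri  1985: Sat/Sun  …(36 more)…  2022: Wed/Thu  2023: Thu/Fri ✓  2024: Sat/Sat  2025: Sun/Mon  2026: Mon/Tue  2027: Tue/Wed  2028: Thu/Thu  2029: Fri/Sat  2030: Sat/Sun  2031: Sun/Mon  2032: Tue/Tue  2033: Wed/Thu  2034: Thu/Fri ✓  2035: Fri/Sat
Both conditions hold in: 1978, 1989, 1995, 2006, 2017, 2023, 2034 — 7.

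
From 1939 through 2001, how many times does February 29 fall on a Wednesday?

2

Leap years in 1939–2001: 16 of them.
Feb 29 weekday advances by 5 (mod 7) from one leap year to the next four years later (or differs when a century non-leap intervenes).
Leap-day weekdays: 1940:Thu 1944:Tue 1948:Sun 1952:Fri 1956:Wed✓ 1960:Mon 1964:Sat 1968:Thu 1972:Tue 1976:Sun 1980:Fri 1984:Wed✓ 1988:Mon 1992:Sat 1996:Thu 2000:Tue
Wednesday: 1956, 1984 → 2.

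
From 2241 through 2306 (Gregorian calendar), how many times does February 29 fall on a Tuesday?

2

Leap years in 2241–2306: 15 of them.
Feb 29 weekday advances by 5 (mod 7) from one leap year to the next four years later (or differs when a century non-leap intervenes).
Leap-day weekdays: 2244:Thu 2248:Tue✓ 2252:Sun 2256:Fri 2260:Wed 2264:Mon 2268:Sat 2272:Thu 2276:Tue✓ 2280:Sun 2284:Fri 2288:Wed 2292:Mon 2296:Sat 2304:Mon
Tuesday: 2248, 2276 → 2.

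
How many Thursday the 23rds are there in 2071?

Check the 23rd of each month of 2071: Jan 23: Fri, Feb 23: Mon, Mar 23: Mon, Apr 23: Thu, May 23: Sat, Jun 23: Tue, Jul 23: Thu, Aug 23: Sun, Sep 23: Wed, Oct 23: Fri, Nov 23: Mon, Dec 23: Wed.
Thursday occurs in April, July — 2 months.

2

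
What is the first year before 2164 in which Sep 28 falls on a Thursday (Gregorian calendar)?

2158

From one year to the next, a fixed date's weekday advances by 1, or by 2 when a Feb 29 lies between the two dates.
2164: September 28 is Friday.
2163: Wednesday (−2)
2162: Tuesday (−1)
2161: Monday (−1)
2160: Sunday (−1)
2159: Friday (−2)
2158: Thursday (−1)
Sep 28 falls on a Thursday in 2158.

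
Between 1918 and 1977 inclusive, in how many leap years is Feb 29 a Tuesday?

Leap years in 1918–1977: 15 of them.
Feb 29 weekday advances by 5 (mod 7) from one leap year to the next four years later (or differs when a century non-leap intervenes).
Leap-day weekdays: 1920:Sun 1924:Fri 1928:Wed 1932:Mon 1936:Sat 1940:Thu 1944:Tue✓ 1948:Sun 1952:Fri 1956:Wed 1960:Mon 1964:Sat 1968:Thu 1972:Tue✓ 1976:Sun
Tuesday: 1944, 1972 → 2.

2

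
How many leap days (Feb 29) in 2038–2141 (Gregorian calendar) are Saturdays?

3

Leap years in 2038–2141: 25 of them.
Feb 29 weekday advances by 5 (mod 7) from one leap year to the next four years later (or differs when a century non-leap intervenes).
Leap-day weekdays: 2040:Wed 2044:Mon 2048:Sat✓ 2052:Thu 2056:Tue 2060:Sun 2064:Fri 2068:Wed 2072:Mon 2076:Sat✓ 2080:Thu 2084:Tue 2088:Sun 2092:Fri 2096:Wed 2104:Fri 2108:Wed 2112:Mon 2116:Sat✓ 2120:Thu 2124:Tue 2128:Sun 2132:Fri 2136:Wed 2140:Mon
Saturday: 2048, 2076, 2116 → 3.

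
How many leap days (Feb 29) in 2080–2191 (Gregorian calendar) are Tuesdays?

Leap years in 2080–2191: 27 of them.
Feb 29 weekday advances by 5 (mod 7) from one leap year to the next four years later (or differs when a century non-leap intervenes).
Leap-day weekdays: 2080:Thu 2084:Tue✓ 2088:Sun 2092:Fri 2096:Wed 2104:Fri 2108:Wed 2112:Mon 2116:Sat 2120:Thu 2124:Tue✓ 2128:Sun 2132:Fri 2136:Wed 2140:Mon 2144:Sat 2148:Thu 2152:Tue✓ 2156:Sun 2160:Fri 2164:Wed 2168:Mon 2172:Sat 2176:Thu 2180:Tue✓ 2184:Sun 2188:Fri
Tuesday: 2084, 2124, 2152, 2180 → 4.

4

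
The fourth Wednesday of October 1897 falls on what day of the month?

October 1, 1897 is a Friday, so the first Wednesday is the 6th.
The fourth Wednesday is 6 + 21 = 27.

27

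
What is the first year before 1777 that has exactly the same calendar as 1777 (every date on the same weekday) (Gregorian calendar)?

Two years share a calendar iff Jan 1 falls on the same weekday and both are leap or both are common. 1777: Jan 1 is Wednesday, common year.
1776: Jan 1 Monday, leap
1775: Jan 1 Sunday, common
1774: Jan 1 Saturday, common
1773: Jan 1 Friday, common
1772: Jan 1 Wednesday, leap
1771: Jan 1 Tuesday, common
1770: Jan 1 Monday, common
1769: Jan 1 Sunday, common
1768: Jan 1 Friday, leap
1767: Jan 1 Thursday, common
1766: Jan 1 Wednesday, common
1766 matches on both conditions.

1766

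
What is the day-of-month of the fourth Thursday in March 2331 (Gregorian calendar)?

26

March 1, 2331 is a Sunday, so the first Thursday is the 5th.
The fourth Thursday is 5 + 21 = 26.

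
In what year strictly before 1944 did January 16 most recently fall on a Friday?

From one year to the next, a fixed date's weekday advances by 1, or by 2 when a Feb 29 lies between the two dates.
1944: January 16 is Sunday.
1943: Saturday (−1)
1942: Friday (−1)
January 16 falls on a Friday in 1942.

1942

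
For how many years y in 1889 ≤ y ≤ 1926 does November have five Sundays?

11

November has 30 days; it has five Sundays when Sunday falls among the first (month-length − 28) days — i.e. when November 1 is one of Sunday/Saturday.
November 1 by year: 1889:Fri 1890:Sat✓ 1891:Sun✓ 1892:Tue 1893:Wed 1894:Thu 1895:Fri 1896:Sun✓ 1897:Mon 1898:Tue 1899:Wed 1900:Thu 1901:Fri 1902:Sat✓ 1903:Sun✓ …(8 more)… 1912:Fri 1913:Sat✓ 1914:Sun✓ 1915:Mon 1916:Wed 1917:Thu 1918:Fri 1919:Sat✓ 1920:Mon 1921:Tue 1922:Wed 1923:Thu 1924:Sat✓ 1925:Sun✓ 1926:Mon
Years with five Sundays: 1890, 1891, 1896, 1902, 1903, 1908, 1913, 1914, 1919, 1924, 1925 → 11.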